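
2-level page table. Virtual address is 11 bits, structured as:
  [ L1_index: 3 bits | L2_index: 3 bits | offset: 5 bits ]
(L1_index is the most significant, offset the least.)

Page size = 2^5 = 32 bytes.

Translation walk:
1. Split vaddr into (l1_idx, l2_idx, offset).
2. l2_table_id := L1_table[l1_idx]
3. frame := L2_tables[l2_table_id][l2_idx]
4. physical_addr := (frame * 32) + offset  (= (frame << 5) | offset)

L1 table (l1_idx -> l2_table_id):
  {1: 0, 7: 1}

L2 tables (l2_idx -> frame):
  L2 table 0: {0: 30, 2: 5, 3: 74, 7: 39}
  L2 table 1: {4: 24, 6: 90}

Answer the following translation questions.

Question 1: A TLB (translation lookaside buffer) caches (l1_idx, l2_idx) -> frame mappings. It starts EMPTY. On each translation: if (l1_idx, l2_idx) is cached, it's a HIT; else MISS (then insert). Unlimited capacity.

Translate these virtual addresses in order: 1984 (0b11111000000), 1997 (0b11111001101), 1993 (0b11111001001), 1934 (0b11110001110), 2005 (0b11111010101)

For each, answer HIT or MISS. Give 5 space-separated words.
Answer: MISS HIT HIT MISS HIT

Derivation:
vaddr=1984: (7,6) not in TLB -> MISS, insert
vaddr=1997: (7,6) in TLB -> HIT
vaddr=1993: (7,6) in TLB -> HIT
vaddr=1934: (7,4) not in TLB -> MISS, insert
vaddr=2005: (7,6) in TLB -> HIT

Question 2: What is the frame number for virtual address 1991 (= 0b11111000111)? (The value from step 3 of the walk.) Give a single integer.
Answer: 90

Derivation:
vaddr = 1991: l1_idx=7, l2_idx=6
L1[7] = 1; L2[1][6] = 90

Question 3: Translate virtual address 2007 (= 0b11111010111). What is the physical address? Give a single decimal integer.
Answer: 2903

Derivation:
vaddr = 2007 = 0b11111010111
Split: l1_idx=7, l2_idx=6, offset=23
L1[7] = 1
L2[1][6] = 90
paddr = 90 * 32 + 23 = 2903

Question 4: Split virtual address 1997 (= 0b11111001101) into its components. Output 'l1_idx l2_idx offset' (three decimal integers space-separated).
Answer: 7 6 13

Derivation:
vaddr = 1997 = 0b11111001101
  top 3 bits -> l1_idx = 7
  next 3 bits -> l2_idx = 6
  bottom 5 bits -> offset = 13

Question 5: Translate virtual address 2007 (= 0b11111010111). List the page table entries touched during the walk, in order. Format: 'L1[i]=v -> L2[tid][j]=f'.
Answer: L1[7]=1 -> L2[1][6]=90

Derivation:
vaddr = 2007 = 0b11111010111
Split: l1_idx=7, l2_idx=6, offset=23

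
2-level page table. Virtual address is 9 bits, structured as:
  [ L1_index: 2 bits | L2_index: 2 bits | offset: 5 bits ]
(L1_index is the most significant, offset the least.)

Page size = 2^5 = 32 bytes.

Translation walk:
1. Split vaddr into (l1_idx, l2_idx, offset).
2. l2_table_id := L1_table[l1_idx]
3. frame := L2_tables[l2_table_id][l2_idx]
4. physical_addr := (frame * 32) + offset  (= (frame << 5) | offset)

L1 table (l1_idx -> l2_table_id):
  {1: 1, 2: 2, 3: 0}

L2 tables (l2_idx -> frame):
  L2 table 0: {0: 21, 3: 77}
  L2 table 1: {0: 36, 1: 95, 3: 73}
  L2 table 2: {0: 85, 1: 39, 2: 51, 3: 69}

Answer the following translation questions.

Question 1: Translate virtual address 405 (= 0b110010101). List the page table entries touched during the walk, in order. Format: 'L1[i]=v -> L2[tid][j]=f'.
Answer: L1[3]=0 -> L2[0][0]=21

Derivation:
vaddr = 405 = 0b110010101
Split: l1_idx=3, l2_idx=0, offset=21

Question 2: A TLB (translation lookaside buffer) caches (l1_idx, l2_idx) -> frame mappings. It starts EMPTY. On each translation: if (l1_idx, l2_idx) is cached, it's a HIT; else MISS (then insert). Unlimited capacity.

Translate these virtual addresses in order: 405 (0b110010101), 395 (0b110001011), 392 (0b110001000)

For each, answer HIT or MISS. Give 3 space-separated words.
vaddr=405: (3,0) not in TLB -> MISS, insert
vaddr=395: (3,0) in TLB -> HIT
vaddr=392: (3,0) in TLB -> HIT

Answer: MISS HIT HIT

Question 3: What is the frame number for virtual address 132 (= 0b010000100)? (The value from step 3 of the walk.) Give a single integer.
Answer: 36

Derivation:
vaddr = 132: l1_idx=1, l2_idx=0
L1[1] = 1; L2[1][0] = 36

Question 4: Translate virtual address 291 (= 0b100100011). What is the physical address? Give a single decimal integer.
vaddr = 291 = 0b100100011
Split: l1_idx=2, l2_idx=1, offset=3
L1[2] = 2
L2[2][1] = 39
paddr = 39 * 32 + 3 = 1251

Answer: 1251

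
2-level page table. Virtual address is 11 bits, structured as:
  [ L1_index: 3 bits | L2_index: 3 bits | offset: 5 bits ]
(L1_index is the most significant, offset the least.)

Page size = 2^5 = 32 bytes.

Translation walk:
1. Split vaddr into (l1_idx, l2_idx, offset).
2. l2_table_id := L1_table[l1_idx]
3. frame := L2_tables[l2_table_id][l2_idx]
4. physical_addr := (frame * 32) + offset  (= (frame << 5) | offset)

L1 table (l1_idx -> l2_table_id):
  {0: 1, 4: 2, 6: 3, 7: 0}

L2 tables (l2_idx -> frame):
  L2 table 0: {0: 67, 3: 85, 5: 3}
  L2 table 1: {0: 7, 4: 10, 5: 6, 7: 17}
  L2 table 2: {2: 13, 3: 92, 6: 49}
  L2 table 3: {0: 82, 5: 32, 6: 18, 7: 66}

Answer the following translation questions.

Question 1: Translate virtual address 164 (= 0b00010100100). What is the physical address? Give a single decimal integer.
vaddr = 164 = 0b00010100100
Split: l1_idx=0, l2_idx=5, offset=4
L1[0] = 1
L2[1][5] = 6
paddr = 6 * 32 + 4 = 196

Answer: 196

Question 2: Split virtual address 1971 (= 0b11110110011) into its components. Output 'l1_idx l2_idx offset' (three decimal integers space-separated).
vaddr = 1971 = 0b11110110011
  top 3 bits -> l1_idx = 7
  next 3 bits -> l2_idx = 5
  bottom 5 bits -> offset = 19

Answer: 7 5 19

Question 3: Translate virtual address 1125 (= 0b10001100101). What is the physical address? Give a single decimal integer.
vaddr = 1125 = 0b10001100101
Split: l1_idx=4, l2_idx=3, offset=5
L1[4] = 2
L2[2][3] = 92
paddr = 92 * 32 + 5 = 2949

Answer: 2949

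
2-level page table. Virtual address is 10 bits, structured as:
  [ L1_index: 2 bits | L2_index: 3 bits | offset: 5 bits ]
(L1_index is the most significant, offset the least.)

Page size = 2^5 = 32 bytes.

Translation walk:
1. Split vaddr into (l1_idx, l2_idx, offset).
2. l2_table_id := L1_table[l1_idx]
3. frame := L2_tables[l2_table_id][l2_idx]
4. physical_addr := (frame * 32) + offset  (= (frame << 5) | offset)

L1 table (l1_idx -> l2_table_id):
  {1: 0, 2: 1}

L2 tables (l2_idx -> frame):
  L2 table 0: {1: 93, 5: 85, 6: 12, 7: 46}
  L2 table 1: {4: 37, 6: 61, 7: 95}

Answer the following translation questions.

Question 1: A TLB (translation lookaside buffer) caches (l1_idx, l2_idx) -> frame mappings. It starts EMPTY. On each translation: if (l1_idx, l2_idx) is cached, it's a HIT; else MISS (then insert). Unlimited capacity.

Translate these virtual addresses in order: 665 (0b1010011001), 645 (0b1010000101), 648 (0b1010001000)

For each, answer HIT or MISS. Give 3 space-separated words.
Answer: MISS HIT HIT

Derivation:
vaddr=665: (2,4) not in TLB -> MISS, insert
vaddr=645: (2,4) in TLB -> HIT
vaddr=648: (2,4) in TLB -> HIT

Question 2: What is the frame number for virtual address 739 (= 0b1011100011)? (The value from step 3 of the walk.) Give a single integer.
vaddr = 739: l1_idx=2, l2_idx=7
L1[2] = 1; L2[1][7] = 95

Answer: 95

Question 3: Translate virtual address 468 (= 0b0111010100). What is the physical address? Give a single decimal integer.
Answer: 404

Derivation:
vaddr = 468 = 0b0111010100
Split: l1_idx=1, l2_idx=6, offset=20
L1[1] = 0
L2[0][6] = 12
paddr = 12 * 32 + 20 = 404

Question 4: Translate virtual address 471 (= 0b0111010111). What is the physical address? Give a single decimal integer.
vaddr = 471 = 0b0111010111
Split: l1_idx=1, l2_idx=6, offset=23
L1[1] = 0
L2[0][6] = 12
paddr = 12 * 32 + 23 = 407

Answer: 407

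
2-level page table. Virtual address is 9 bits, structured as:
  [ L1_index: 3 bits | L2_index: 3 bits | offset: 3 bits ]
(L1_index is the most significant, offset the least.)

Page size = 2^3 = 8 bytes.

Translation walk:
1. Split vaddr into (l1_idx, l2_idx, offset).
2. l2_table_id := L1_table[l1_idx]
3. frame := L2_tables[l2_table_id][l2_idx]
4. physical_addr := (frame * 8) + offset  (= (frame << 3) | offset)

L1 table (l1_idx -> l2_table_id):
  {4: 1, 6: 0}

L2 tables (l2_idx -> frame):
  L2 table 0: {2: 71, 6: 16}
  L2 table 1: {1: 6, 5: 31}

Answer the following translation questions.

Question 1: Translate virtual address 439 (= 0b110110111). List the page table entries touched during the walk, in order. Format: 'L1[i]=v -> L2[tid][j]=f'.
Answer: L1[6]=0 -> L2[0][6]=16

Derivation:
vaddr = 439 = 0b110110111
Split: l1_idx=6, l2_idx=6, offset=7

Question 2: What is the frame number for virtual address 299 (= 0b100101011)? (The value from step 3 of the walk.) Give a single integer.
Answer: 31

Derivation:
vaddr = 299: l1_idx=4, l2_idx=5
L1[4] = 1; L2[1][5] = 31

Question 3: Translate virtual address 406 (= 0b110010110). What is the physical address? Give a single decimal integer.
Answer: 574

Derivation:
vaddr = 406 = 0b110010110
Split: l1_idx=6, l2_idx=2, offset=6
L1[6] = 0
L2[0][2] = 71
paddr = 71 * 8 + 6 = 574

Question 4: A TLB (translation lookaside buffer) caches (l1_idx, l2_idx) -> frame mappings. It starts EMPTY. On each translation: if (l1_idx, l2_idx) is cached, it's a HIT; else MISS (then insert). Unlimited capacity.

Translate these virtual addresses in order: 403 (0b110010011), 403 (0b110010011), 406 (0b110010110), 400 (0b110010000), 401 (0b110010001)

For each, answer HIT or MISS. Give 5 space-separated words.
Answer: MISS HIT HIT HIT HIT

Derivation:
vaddr=403: (6,2) not in TLB -> MISS, insert
vaddr=403: (6,2) in TLB -> HIT
vaddr=406: (6,2) in TLB -> HIT
vaddr=400: (6,2) in TLB -> HIT
vaddr=401: (6,2) in TLB -> HIT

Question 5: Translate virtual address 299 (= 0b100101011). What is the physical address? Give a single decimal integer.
vaddr = 299 = 0b100101011
Split: l1_idx=4, l2_idx=5, offset=3
L1[4] = 1
L2[1][5] = 31
paddr = 31 * 8 + 3 = 251

Answer: 251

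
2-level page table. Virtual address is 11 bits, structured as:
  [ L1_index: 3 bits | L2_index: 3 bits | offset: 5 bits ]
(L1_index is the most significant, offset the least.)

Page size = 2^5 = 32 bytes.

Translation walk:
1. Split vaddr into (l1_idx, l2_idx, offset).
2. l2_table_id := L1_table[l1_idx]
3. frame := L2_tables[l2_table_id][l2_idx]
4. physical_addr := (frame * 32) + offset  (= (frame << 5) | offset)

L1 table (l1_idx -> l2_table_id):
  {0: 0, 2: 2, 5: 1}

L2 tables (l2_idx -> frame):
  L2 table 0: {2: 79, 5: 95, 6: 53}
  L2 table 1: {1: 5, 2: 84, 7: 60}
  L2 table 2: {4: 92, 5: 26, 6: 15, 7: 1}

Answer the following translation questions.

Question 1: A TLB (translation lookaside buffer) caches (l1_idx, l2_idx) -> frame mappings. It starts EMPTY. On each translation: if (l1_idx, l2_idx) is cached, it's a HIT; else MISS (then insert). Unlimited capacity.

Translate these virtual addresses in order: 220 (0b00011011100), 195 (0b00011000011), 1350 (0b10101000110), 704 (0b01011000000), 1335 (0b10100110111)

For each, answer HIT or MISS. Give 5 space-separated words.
Answer: MISS HIT MISS MISS MISS

Derivation:
vaddr=220: (0,6) not in TLB -> MISS, insert
vaddr=195: (0,6) in TLB -> HIT
vaddr=1350: (5,2) not in TLB -> MISS, insert
vaddr=704: (2,6) not in TLB -> MISS, insert
vaddr=1335: (5,1) not in TLB -> MISS, insert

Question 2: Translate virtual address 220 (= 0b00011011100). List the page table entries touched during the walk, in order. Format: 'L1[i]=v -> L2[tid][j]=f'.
Answer: L1[0]=0 -> L2[0][6]=53

Derivation:
vaddr = 220 = 0b00011011100
Split: l1_idx=0, l2_idx=6, offset=28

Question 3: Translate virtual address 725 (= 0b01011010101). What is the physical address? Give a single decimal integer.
vaddr = 725 = 0b01011010101
Split: l1_idx=2, l2_idx=6, offset=21
L1[2] = 2
L2[2][6] = 15
paddr = 15 * 32 + 21 = 501

Answer: 501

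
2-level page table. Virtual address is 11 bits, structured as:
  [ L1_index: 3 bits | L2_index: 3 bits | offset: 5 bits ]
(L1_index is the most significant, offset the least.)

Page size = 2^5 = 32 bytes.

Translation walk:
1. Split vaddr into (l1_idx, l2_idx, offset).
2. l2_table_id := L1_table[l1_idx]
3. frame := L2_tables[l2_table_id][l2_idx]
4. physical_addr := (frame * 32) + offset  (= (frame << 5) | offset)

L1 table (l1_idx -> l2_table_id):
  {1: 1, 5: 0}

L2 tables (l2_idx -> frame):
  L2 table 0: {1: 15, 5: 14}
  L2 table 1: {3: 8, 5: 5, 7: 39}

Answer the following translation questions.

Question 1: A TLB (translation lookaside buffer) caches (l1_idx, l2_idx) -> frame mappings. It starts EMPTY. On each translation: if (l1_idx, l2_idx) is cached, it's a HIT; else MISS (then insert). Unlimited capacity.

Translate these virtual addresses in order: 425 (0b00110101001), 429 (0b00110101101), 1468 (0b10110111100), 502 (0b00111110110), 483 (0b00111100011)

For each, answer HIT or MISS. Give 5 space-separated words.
Answer: MISS HIT MISS MISS HIT

Derivation:
vaddr=425: (1,5) not in TLB -> MISS, insert
vaddr=429: (1,5) in TLB -> HIT
vaddr=1468: (5,5) not in TLB -> MISS, insert
vaddr=502: (1,7) not in TLB -> MISS, insert
vaddr=483: (1,7) in TLB -> HIT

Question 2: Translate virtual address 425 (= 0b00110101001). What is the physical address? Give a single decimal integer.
Answer: 169

Derivation:
vaddr = 425 = 0b00110101001
Split: l1_idx=1, l2_idx=5, offset=9
L1[1] = 1
L2[1][5] = 5
paddr = 5 * 32 + 9 = 169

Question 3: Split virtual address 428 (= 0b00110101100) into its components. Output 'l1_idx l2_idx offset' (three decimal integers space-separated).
vaddr = 428 = 0b00110101100
  top 3 bits -> l1_idx = 1
  next 3 bits -> l2_idx = 5
  bottom 5 bits -> offset = 12

Answer: 1 5 12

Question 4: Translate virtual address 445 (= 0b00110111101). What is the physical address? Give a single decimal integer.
Answer: 189

Derivation:
vaddr = 445 = 0b00110111101
Split: l1_idx=1, l2_idx=5, offset=29
L1[1] = 1
L2[1][5] = 5
paddr = 5 * 32 + 29 = 189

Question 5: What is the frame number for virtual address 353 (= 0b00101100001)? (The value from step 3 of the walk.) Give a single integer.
vaddr = 353: l1_idx=1, l2_idx=3
L1[1] = 1; L2[1][3] = 8

Answer: 8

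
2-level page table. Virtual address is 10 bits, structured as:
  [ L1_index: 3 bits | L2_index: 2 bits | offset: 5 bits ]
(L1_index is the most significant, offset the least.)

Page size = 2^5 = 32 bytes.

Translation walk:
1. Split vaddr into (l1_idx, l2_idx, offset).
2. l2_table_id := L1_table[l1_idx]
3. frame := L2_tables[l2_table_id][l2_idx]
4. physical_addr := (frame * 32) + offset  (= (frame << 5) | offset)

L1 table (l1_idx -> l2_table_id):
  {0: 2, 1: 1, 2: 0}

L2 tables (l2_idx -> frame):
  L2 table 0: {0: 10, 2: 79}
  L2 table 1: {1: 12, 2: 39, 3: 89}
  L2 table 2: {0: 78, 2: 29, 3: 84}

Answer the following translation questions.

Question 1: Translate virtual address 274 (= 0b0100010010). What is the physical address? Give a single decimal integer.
vaddr = 274 = 0b0100010010
Split: l1_idx=2, l2_idx=0, offset=18
L1[2] = 0
L2[0][0] = 10
paddr = 10 * 32 + 18 = 338

Answer: 338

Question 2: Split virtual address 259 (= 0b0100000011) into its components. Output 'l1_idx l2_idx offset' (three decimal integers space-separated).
vaddr = 259 = 0b0100000011
  top 3 bits -> l1_idx = 2
  next 2 bits -> l2_idx = 0
  bottom 5 bits -> offset = 3

Answer: 2 0 3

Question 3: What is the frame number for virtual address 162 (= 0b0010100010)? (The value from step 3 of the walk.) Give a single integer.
vaddr = 162: l1_idx=1, l2_idx=1
L1[1] = 1; L2[1][1] = 12

Answer: 12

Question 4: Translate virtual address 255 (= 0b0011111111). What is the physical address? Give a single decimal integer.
Answer: 2879

Derivation:
vaddr = 255 = 0b0011111111
Split: l1_idx=1, l2_idx=3, offset=31
L1[1] = 1
L2[1][3] = 89
paddr = 89 * 32 + 31 = 2879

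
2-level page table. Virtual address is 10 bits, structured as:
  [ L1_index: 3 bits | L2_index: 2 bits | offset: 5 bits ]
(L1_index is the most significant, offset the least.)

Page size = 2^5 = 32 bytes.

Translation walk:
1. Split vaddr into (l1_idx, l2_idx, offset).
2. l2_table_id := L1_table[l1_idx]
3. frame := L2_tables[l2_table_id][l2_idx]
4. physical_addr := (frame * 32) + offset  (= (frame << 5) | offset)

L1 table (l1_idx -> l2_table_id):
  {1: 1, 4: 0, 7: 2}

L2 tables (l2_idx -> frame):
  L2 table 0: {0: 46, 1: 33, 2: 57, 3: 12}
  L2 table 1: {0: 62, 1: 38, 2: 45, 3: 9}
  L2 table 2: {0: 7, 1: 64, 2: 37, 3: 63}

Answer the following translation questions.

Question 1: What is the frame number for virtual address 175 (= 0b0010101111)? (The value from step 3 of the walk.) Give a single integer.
vaddr = 175: l1_idx=1, l2_idx=1
L1[1] = 1; L2[1][1] = 38

Answer: 38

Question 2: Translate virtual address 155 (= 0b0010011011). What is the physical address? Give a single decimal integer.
Answer: 2011

Derivation:
vaddr = 155 = 0b0010011011
Split: l1_idx=1, l2_idx=0, offset=27
L1[1] = 1
L2[1][0] = 62
paddr = 62 * 32 + 27 = 2011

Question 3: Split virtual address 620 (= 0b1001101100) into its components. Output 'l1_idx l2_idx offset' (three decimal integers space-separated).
vaddr = 620 = 0b1001101100
  top 3 bits -> l1_idx = 4
  next 2 bits -> l2_idx = 3
  bottom 5 bits -> offset = 12

Answer: 4 3 12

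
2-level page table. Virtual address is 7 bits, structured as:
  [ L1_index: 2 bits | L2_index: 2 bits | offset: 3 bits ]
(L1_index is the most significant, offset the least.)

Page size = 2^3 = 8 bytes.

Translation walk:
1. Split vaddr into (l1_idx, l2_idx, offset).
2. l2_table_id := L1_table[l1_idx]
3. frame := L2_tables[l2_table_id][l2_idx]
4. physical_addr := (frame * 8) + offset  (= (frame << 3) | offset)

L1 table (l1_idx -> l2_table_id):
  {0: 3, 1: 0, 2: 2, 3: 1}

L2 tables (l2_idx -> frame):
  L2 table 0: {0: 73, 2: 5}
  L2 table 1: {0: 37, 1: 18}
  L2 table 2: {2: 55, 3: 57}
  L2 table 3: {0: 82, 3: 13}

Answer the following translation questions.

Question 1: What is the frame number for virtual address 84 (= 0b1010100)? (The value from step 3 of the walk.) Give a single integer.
vaddr = 84: l1_idx=2, l2_idx=2
L1[2] = 2; L2[2][2] = 55

Answer: 55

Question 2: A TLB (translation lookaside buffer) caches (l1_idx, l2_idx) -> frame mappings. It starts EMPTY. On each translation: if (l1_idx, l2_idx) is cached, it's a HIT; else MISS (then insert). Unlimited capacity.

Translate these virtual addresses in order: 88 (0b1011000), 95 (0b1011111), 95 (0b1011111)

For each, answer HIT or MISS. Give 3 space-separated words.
vaddr=88: (2,3) not in TLB -> MISS, insert
vaddr=95: (2,3) in TLB -> HIT
vaddr=95: (2,3) in TLB -> HIT

Answer: MISS HIT HIT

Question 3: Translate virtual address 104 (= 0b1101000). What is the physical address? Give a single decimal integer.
Answer: 144

Derivation:
vaddr = 104 = 0b1101000
Split: l1_idx=3, l2_idx=1, offset=0
L1[3] = 1
L2[1][1] = 18
paddr = 18 * 8 + 0 = 144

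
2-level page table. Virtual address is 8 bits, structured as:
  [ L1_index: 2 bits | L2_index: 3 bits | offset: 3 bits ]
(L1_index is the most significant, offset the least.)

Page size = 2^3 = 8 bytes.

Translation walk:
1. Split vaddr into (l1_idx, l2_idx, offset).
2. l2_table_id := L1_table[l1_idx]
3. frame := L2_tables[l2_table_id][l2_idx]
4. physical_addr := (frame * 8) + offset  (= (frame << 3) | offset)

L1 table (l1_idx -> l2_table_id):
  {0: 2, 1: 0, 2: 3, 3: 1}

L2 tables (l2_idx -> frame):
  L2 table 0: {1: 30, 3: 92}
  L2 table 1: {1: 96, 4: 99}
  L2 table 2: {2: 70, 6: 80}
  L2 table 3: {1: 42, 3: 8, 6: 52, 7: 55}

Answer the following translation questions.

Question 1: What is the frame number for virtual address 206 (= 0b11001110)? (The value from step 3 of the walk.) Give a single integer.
Answer: 96

Derivation:
vaddr = 206: l1_idx=3, l2_idx=1
L1[3] = 1; L2[1][1] = 96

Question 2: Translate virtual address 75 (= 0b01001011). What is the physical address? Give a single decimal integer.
vaddr = 75 = 0b01001011
Split: l1_idx=1, l2_idx=1, offset=3
L1[1] = 0
L2[0][1] = 30
paddr = 30 * 8 + 3 = 243

Answer: 243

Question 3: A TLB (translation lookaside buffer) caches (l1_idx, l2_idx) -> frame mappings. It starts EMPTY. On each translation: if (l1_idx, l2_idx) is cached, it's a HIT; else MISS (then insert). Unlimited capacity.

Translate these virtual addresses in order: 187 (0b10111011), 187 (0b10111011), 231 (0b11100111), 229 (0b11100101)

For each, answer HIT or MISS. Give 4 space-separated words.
vaddr=187: (2,7) not in TLB -> MISS, insert
vaddr=187: (2,7) in TLB -> HIT
vaddr=231: (3,4) not in TLB -> MISS, insert
vaddr=229: (3,4) in TLB -> HIT

Answer: MISS HIT MISS HIT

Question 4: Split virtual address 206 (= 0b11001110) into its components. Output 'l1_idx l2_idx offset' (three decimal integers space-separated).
Answer: 3 1 6

Derivation:
vaddr = 206 = 0b11001110
  top 2 bits -> l1_idx = 3
  next 3 bits -> l2_idx = 1
  bottom 3 bits -> offset = 6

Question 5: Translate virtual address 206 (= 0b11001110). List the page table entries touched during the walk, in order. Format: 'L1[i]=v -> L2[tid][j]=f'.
vaddr = 206 = 0b11001110
Split: l1_idx=3, l2_idx=1, offset=6

Answer: L1[3]=1 -> L2[1][1]=96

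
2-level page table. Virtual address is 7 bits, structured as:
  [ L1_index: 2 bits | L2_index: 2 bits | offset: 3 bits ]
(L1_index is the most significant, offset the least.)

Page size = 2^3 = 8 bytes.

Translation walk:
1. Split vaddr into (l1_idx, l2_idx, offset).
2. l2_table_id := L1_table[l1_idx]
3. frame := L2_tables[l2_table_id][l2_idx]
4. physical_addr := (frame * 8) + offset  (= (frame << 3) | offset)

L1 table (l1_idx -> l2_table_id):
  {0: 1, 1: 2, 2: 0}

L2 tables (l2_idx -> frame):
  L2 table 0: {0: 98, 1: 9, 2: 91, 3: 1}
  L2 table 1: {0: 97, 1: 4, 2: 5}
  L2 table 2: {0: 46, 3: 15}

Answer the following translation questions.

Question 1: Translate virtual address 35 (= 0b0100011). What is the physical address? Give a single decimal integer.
Answer: 371

Derivation:
vaddr = 35 = 0b0100011
Split: l1_idx=1, l2_idx=0, offset=3
L1[1] = 2
L2[2][0] = 46
paddr = 46 * 8 + 3 = 371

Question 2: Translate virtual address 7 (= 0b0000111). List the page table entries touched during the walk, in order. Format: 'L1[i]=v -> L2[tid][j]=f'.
vaddr = 7 = 0b0000111
Split: l1_idx=0, l2_idx=0, offset=7

Answer: L1[0]=1 -> L2[1][0]=97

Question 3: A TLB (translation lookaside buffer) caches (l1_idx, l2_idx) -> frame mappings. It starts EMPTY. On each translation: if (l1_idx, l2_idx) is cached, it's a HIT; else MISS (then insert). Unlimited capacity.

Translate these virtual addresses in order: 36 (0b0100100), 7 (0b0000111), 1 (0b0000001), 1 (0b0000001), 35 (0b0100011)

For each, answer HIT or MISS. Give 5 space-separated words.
vaddr=36: (1,0) not in TLB -> MISS, insert
vaddr=7: (0,0) not in TLB -> MISS, insert
vaddr=1: (0,0) in TLB -> HIT
vaddr=1: (0,0) in TLB -> HIT
vaddr=35: (1,0) in TLB -> HIT

Answer: MISS MISS HIT HIT HIT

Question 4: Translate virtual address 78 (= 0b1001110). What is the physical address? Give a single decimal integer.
Answer: 78

Derivation:
vaddr = 78 = 0b1001110
Split: l1_idx=2, l2_idx=1, offset=6
L1[2] = 0
L2[0][1] = 9
paddr = 9 * 8 + 6 = 78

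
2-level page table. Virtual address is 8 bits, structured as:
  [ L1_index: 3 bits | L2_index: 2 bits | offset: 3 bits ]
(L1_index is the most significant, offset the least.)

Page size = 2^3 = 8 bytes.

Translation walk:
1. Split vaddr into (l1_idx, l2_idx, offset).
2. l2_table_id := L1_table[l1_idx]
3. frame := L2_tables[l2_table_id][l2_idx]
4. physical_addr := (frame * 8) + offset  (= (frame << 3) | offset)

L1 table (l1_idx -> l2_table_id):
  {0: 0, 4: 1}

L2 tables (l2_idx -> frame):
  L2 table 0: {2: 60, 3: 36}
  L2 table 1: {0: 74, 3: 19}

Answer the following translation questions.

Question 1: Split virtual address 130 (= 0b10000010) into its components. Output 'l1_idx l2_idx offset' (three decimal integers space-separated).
vaddr = 130 = 0b10000010
  top 3 bits -> l1_idx = 4
  next 2 bits -> l2_idx = 0
  bottom 3 bits -> offset = 2

Answer: 4 0 2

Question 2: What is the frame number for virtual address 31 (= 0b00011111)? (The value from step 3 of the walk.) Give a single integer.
vaddr = 31: l1_idx=0, l2_idx=3
L1[0] = 0; L2[0][3] = 36

Answer: 36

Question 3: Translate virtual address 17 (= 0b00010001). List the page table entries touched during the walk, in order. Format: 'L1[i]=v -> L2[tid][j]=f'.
vaddr = 17 = 0b00010001
Split: l1_idx=0, l2_idx=2, offset=1

Answer: L1[0]=0 -> L2[0][2]=60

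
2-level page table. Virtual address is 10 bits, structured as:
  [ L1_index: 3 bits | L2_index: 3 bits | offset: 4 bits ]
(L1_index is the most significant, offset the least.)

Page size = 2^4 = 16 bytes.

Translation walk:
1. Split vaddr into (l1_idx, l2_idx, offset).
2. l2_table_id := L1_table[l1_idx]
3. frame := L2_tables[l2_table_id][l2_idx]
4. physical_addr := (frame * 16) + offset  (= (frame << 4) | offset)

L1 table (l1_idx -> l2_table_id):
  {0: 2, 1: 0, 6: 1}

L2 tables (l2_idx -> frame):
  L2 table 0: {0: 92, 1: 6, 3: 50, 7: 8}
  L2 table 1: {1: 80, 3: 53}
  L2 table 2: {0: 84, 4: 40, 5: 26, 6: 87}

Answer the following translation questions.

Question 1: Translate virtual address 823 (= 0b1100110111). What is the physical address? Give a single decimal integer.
Answer: 855

Derivation:
vaddr = 823 = 0b1100110111
Split: l1_idx=6, l2_idx=3, offset=7
L1[6] = 1
L2[1][3] = 53
paddr = 53 * 16 + 7 = 855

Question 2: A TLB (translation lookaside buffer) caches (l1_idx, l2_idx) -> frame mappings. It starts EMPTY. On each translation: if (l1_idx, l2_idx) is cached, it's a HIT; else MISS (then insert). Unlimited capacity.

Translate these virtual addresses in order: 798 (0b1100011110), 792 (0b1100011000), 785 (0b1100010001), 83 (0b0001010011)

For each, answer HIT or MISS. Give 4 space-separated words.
vaddr=798: (6,1) not in TLB -> MISS, insert
vaddr=792: (6,1) in TLB -> HIT
vaddr=785: (6,1) in TLB -> HIT
vaddr=83: (0,5) not in TLB -> MISS, insert

Answer: MISS HIT HIT MISS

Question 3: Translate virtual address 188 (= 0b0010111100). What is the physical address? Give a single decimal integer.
Answer: 812

Derivation:
vaddr = 188 = 0b0010111100
Split: l1_idx=1, l2_idx=3, offset=12
L1[1] = 0
L2[0][3] = 50
paddr = 50 * 16 + 12 = 812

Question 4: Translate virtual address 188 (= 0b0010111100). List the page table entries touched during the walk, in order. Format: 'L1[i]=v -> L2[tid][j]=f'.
vaddr = 188 = 0b0010111100
Split: l1_idx=1, l2_idx=3, offset=12

Answer: L1[1]=0 -> L2[0][3]=50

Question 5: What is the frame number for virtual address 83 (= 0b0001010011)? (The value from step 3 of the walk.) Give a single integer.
vaddr = 83: l1_idx=0, l2_idx=5
L1[0] = 2; L2[2][5] = 26

Answer: 26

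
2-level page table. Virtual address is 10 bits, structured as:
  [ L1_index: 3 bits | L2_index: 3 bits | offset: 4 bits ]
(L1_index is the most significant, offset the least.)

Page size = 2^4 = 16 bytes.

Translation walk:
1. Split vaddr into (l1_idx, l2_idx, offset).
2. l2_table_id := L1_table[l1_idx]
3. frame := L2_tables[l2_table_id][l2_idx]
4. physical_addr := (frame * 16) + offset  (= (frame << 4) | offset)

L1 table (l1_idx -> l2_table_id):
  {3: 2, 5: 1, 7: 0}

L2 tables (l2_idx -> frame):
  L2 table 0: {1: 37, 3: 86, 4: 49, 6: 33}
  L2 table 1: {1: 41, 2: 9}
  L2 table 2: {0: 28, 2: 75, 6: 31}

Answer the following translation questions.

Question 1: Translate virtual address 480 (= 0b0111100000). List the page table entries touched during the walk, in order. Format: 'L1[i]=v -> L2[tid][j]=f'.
Answer: L1[3]=2 -> L2[2][6]=31

Derivation:
vaddr = 480 = 0b0111100000
Split: l1_idx=3, l2_idx=6, offset=0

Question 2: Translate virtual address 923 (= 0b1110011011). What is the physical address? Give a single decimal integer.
Answer: 603

Derivation:
vaddr = 923 = 0b1110011011
Split: l1_idx=7, l2_idx=1, offset=11
L1[7] = 0
L2[0][1] = 37
paddr = 37 * 16 + 11 = 603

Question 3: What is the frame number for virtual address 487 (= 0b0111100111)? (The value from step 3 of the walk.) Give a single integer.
Answer: 31

Derivation:
vaddr = 487: l1_idx=3, l2_idx=6
L1[3] = 2; L2[2][6] = 31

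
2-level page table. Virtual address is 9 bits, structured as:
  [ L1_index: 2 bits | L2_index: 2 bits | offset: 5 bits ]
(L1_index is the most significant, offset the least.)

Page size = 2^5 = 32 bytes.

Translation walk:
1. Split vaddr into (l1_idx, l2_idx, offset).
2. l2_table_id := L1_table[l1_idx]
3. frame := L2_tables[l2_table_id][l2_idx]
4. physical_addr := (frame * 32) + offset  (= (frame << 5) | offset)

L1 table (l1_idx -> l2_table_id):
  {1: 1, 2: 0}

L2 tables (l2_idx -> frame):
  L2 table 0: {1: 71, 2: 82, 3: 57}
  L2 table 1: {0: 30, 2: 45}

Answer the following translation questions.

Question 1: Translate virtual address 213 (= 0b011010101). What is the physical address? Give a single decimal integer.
vaddr = 213 = 0b011010101
Split: l1_idx=1, l2_idx=2, offset=21
L1[1] = 1
L2[1][2] = 45
paddr = 45 * 32 + 21 = 1461

Answer: 1461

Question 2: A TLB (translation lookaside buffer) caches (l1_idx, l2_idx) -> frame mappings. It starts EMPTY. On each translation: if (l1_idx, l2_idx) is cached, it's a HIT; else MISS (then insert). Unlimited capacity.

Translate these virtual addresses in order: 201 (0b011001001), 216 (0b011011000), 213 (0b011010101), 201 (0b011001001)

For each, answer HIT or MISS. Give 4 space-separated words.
vaddr=201: (1,2) not in TLB -> MISS, insert
vaddr=216: (1,2) in TLB -> HIT
vaddr=213: (1,2) in TLB -> HIT
vaddr=201: (1,2) in TLB -> HIT

Answer: MISS HIT HIT HIT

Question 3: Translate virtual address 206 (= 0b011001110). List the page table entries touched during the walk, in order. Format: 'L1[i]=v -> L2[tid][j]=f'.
vaddr = 206 = 0b011001110
Split: l1_idx=1, l2_idx=2, offset=14

Answer: L1[1]=1 -> L2[1][2]=45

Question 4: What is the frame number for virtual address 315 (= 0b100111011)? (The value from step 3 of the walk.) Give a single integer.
Answer: 71

Derivation:
vaddr = 315: l1_idx=2, l2_idx=1
L1[2] = 0; L2[0][1] = 71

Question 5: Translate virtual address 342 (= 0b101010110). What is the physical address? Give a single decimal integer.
vaddr = 342 = 0b101010110
Split: l1_idx=2, l2_idx=2, offset=22
L1[2] = 0
L2[0][2] = 82
paddr = 82 * 32 + 22 = 2646

Answer: 2646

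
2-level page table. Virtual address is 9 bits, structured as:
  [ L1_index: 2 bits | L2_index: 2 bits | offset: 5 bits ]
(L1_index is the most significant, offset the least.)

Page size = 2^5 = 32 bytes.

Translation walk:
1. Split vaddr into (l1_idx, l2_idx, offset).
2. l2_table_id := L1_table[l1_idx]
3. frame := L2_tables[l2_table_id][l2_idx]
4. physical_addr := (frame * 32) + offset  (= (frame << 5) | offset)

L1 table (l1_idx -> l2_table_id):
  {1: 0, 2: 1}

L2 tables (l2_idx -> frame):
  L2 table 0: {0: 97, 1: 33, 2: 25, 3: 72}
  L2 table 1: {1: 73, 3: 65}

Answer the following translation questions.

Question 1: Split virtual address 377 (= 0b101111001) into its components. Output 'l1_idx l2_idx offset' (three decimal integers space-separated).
vaddr = 377 = 0b101111001
  top 2 bits -> l1_idx = 2
  next 2 bits -> l2_idx = 3
  bottom 5 bits -> offset = 25

Answer: 2 3 25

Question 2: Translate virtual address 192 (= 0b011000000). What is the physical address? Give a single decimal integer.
vaddr = 192 = 0b011000000
Split: l1_idx=1, l2_idx=2, offset=0
L1[1] = 0
L2[0][2] = 25
paddr = 25 * 32 + 0 = 800

Answer: 800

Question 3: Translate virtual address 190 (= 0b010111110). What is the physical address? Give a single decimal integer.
Answer: 1086

Derivation:
vaddr = 190 = 0b010111110
Split: l1_idx=1, l2_idx=1, offset=30
L1[1] = 0
L2[0][1] = 33
paddr = 33 * 32 + 30 = 1086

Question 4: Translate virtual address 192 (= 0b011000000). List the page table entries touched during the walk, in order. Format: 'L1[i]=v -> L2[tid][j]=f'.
vaddr = 192 = 0b011000000
Split: l1_idx=1, l2_idx=2, offset=0

Answer: L1[1]=0 -> L2[0][2]=25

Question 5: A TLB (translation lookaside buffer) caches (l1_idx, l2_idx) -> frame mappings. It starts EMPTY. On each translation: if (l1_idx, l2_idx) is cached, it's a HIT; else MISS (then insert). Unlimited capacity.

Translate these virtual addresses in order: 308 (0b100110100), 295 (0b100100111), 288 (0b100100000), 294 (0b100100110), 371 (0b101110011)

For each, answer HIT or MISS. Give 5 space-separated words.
vaddr=308: (2,1) not in TLB -> MISS, insert
vaddr=295: (2,1) in TLB -> HIT
vaddr=288: (2,1) in TLB -> HIT
vaddr=294: (2,1) in TLB -> HIT
vaddr=371: (2,3) not in TLB -> MISS, insert

Answer: MISS HIT HIT HIT MISS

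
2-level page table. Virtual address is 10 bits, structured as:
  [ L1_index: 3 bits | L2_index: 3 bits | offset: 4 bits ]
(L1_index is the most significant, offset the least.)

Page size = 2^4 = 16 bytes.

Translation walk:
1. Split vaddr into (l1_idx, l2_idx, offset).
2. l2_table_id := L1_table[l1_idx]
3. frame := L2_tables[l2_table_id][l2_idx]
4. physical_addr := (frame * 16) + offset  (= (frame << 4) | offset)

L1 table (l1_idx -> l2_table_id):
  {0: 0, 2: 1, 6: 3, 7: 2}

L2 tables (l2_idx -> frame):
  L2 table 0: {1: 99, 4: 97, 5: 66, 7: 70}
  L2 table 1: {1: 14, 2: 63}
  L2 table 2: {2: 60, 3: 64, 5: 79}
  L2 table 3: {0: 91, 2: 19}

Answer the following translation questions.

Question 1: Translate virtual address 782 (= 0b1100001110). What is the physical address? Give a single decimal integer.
Answer: 1470

Derivation:
vaddr = 782 = 0b1100001110
Split: l1_idx=6, l2_idx=0, offset=14
L1[6] = 3
L2[3][0] = 91
paddr = 91 * 16 + 14 = 1470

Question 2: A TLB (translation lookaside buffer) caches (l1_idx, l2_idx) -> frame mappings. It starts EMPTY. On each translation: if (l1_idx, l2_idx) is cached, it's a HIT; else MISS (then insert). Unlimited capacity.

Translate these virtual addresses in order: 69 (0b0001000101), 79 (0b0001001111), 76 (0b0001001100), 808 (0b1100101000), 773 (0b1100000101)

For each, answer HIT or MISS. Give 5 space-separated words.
vaddr=69: (0,4) not in TLB -> MISS, insert
vaddr=79: (0,4) in TLB -> HIT
vaddr=76: (0,4) in TLB -> HIT
vaddr=808: (6,2) not in TLB -> MISS, insert
vaddr=773: (6,0) not in TLB -> MISS, insert

Answer: MISS HIT HIT MISS MISS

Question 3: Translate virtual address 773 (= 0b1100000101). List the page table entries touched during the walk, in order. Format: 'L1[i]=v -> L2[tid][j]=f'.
Answer: L1[6]=3 -> L2[3][0]=91

Derivation:
vaddr = 773 = 0b1100000101
Split: l1_idx=6, l2_idx=0, offset=5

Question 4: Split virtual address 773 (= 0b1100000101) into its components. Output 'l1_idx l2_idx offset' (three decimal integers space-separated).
vaddr = 773 = 0b1100000101
  top 3 bits -> l1_idx = 6
  next 3 bits -> l2_idx = 0
  bottom 4 bits -> offset = 5

Answer: 6 0 5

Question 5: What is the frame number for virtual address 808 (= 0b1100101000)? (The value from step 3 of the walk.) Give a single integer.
vaddr = 808: l1_idx=6, l2_idx=2
L1[6] = 3; L2[3][2] = 19

Answer: 19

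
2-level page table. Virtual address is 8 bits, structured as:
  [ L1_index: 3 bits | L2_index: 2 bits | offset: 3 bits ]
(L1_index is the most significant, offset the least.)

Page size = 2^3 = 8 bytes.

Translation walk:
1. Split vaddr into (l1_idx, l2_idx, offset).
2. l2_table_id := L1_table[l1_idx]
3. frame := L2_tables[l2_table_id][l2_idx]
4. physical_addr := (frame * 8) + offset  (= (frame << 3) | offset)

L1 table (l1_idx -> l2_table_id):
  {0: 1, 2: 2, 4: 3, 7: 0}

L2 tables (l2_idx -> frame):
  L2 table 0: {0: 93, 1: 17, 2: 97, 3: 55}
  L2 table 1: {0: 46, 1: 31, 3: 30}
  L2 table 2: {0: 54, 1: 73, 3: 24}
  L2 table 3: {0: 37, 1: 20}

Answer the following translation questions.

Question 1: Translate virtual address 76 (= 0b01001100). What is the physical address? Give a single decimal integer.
Answer: 588

Derivation:
vaddr = 76 = 0b01001100
Split: l1_idx=2, l2_idx=1, offset=4
L1[2] = 2
L2[2][1] = 73
paddr = 73 * 8 + 4 = 588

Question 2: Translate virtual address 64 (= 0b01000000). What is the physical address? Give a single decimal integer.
Answer: 432

Derivation:
vaddr = 64 = 0b01000000
Split: l1_idx=2, l2_idx=0, offset=0
L1[2] = 2
L2[2][0] = 54
paddr = 54 * 8 + 0 = 432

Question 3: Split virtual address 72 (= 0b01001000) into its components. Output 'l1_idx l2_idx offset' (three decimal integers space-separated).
vaddr = 72 = 0b01001000
  top 3 bits -> l1_idx = 2
  next 2 bits -> l2_idx = 1
  bottom 3 bits -> offset = 0

Answer: 2 1 0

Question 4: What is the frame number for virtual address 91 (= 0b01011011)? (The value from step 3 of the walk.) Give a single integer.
Answer: 24

Derivation:
vaddr = 91: l1_idx=2, l2_idx=3
L1[2] = 2; L2[2][3] = 24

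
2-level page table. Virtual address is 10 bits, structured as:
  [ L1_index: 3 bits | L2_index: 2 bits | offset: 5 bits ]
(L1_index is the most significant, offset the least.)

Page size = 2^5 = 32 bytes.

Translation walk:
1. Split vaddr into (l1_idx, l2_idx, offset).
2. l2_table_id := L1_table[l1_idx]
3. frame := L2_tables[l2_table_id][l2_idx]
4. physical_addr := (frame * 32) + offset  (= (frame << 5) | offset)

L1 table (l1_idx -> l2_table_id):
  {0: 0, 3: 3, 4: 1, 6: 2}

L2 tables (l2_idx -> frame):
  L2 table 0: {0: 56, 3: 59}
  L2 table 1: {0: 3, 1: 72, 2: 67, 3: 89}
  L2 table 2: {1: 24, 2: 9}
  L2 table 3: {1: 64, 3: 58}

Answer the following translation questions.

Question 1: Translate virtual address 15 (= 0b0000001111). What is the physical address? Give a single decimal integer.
vaddr = 15 = 0b0000001111
Split: l1_idx=0, l2_idx=0, offset=15
L1[0] = 0
L2[0][0] = 56
paddr = 56 * 32 + 15 = 1807

Answer: 1807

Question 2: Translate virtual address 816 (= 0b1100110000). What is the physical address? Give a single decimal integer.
Answer: 784

Derivation:
vaddr = 816 = 0b1100110000
Split: l1_idx=6, l2_idx=1, offset=16
L1[6] = 2
L2[2][1] = 24
paddr = 24 * 32 + 16 = 784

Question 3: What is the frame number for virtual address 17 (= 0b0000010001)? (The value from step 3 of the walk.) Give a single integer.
vaddr = 17: l1_idx=0, l2_idx=0
L1[0] = 0; L2[0][0] = 56

Answer: 56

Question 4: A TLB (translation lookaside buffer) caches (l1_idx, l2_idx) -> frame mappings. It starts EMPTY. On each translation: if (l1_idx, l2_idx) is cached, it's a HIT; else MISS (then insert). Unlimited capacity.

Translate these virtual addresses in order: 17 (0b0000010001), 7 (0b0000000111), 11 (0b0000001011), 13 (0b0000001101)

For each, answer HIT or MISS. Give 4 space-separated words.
Answer: MISS HIT HIT HIT

Derivation:
vaddr=17: (0,0) not in TLB -> MISS, insert
vaddr=7: (0,0) in TLB -> HIT
vaddr=11: (0,0) in TLB -> HIT
vaddr=13: (0,0) in TLB -> HIT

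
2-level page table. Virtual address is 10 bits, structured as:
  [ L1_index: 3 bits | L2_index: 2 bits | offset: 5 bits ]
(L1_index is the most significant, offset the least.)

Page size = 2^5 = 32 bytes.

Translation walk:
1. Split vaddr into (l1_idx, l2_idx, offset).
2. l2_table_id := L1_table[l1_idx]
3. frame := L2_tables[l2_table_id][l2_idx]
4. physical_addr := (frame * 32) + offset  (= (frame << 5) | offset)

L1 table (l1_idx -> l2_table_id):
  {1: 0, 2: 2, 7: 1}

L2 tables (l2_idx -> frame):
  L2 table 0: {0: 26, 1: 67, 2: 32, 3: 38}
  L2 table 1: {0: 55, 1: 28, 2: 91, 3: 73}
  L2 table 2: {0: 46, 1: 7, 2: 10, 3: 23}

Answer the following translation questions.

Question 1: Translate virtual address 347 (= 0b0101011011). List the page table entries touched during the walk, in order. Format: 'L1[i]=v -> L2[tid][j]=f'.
vaddr = 347 = 0b0101011011
Split: l1_idx=2, l2_idx=2, offset=27

Answer: L1[2]=2 -> L2[2][2]=10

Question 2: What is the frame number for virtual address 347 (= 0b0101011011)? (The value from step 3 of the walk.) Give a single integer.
vaddr = 347: l1_idx=2, l2_idx=2
L1[2] = 2; L2[2][2] = 10

Answer: 10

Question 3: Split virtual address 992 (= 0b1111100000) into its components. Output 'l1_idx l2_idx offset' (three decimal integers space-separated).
Answer: 7 3 0

Derivation:
vaddr = 992 = 0b1111100000
  top 3 bits -> l1_idx = 7
  next 2 bits -> l2_idx = 3
  bottom 5 bits -> offset = 0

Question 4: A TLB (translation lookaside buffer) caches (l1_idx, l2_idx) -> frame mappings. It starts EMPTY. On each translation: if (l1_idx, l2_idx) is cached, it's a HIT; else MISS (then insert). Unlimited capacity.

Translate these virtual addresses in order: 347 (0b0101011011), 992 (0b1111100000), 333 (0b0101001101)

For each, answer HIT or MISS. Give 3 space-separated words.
vaddr=347: (2,2) not in TLB -> MISS, insert
vaddr=992: (7,3) not in TLB -> MISS, insert
vaddr=333: (2,2) in TLB -> HIT

Answer: MISS MISS HIT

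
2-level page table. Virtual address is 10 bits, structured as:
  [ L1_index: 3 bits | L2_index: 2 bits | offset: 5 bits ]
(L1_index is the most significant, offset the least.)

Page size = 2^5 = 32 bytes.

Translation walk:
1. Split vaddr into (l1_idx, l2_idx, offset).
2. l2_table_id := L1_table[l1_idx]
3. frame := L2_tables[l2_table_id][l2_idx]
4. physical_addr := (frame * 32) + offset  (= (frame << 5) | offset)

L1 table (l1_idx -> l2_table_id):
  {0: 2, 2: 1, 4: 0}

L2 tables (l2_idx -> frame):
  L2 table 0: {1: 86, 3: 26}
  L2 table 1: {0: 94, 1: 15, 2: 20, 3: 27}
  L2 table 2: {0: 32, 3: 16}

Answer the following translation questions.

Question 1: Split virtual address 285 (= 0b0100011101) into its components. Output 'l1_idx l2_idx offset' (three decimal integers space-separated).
vaddr = 285 = 0b0100011101
  top 3 bits -> l1_idx = 2
  next 2 bits -> l2_idx = 0
  bottom 5 bits -> offset = 29

Answer: 2 0 29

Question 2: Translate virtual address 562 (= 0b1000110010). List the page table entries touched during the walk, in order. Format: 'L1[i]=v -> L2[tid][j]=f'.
vaddr = 562 = 0b1000110010
Split: l1_idx=4, l2_idx=1, offset=18

Answer: L1[4]=0 -> L2[0][1]=86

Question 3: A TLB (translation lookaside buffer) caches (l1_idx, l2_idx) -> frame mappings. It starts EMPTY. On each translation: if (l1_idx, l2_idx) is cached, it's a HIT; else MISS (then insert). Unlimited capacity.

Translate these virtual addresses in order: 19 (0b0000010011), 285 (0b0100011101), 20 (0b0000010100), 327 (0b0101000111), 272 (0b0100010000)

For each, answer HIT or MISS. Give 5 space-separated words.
Answer: MISS MISS HIT MISS HIT

Derivation:
vaddr=19: (0,0) not in TLB -> MISS, insert
vaddr=285: (2,0) not in TLB -> MISS, insert
vaddr=20: (0,0) in TLB -> HIT
vaddr=327: (2,2) not in TLB -> MISS, insert
vaddr=272: (2,0) in TLB -> HIT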